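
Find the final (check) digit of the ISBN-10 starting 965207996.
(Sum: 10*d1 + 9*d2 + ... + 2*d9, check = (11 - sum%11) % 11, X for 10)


Weighted sum: 308
308 mod 11 = 0

Check digit: 0


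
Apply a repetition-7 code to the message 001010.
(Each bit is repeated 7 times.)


Each bit -> 7 copies

000000000000001111111000000011111110000000


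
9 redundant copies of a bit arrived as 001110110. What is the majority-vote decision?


Ones: 5 out of 9
Threshold: 5

1 (5/9 voted 1)


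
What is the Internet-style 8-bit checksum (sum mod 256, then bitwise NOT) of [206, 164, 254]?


Sum = 624 mod 256 = 112
Complement = 143

143


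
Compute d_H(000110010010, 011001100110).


XOR: 011111110100
Count of 1s: 8

8


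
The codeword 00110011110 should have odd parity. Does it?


Number of 1s: 6

No, parity error (6 ones)


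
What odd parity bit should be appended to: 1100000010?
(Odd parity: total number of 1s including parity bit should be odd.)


Number of 1s in data: 3
Parity bit: 0

0


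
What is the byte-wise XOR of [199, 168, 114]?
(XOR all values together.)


XOR chain: 199 ^ 168 ^ 114 = 29

29


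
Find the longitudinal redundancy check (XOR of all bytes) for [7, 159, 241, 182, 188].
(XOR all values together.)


XOR chain: 7 ^ 159 ^ 241 ^ 182 ^ 188 = 99

99


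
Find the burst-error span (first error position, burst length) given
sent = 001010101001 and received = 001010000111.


XOR: 000000101110

Burst at position 6, length 5


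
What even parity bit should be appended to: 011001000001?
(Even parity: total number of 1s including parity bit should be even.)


Number of 1s in data: 4
Parity bit: 0

0


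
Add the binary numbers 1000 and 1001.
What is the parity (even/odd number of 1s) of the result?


1000 = 8
1001 = 9
Sum = 17 = 10001
1s count = 2

even parity (2 ones in 10001)


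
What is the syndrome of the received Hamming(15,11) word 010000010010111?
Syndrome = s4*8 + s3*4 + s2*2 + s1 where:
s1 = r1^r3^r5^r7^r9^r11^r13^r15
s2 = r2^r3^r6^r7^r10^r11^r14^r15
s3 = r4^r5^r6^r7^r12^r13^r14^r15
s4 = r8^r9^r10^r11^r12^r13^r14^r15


s1=1, s2=0, s3=1, s4=1

Syndrome = 13 (error at position 13)


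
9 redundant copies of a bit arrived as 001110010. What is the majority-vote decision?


Ones: 4 out of 9
Threshold: 5

0 (4/9 voted 1)


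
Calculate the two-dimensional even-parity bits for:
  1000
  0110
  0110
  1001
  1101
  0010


Row parities: 100011
Column parities: 1110

Row P: 100011, Col P: 1110, Corner: 1


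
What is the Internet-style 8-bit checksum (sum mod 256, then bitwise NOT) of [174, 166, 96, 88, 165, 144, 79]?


Sum = 912 mod 256 = 144
Complement = 111

111


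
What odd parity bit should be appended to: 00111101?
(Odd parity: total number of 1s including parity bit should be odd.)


Number of 1s in data: 5
Parity bit: 0

0


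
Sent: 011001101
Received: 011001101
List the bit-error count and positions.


XOR: 000000000

0 errors (received matches sent)


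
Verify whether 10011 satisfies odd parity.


Number of 1s: 3

Yes, parity is correct (3 ones)


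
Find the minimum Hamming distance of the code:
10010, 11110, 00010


Comparing all pairs, minimum distance: 1
Can detect 0 errors, correct 0 errors

1


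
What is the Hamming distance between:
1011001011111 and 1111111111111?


XOR: 0100110100000
Count of 1s: 4

4


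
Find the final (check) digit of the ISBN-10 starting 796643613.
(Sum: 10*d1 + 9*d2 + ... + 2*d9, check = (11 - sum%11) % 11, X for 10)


Weighted sum: 313
313 mod 11 = 5

Check digit: 6


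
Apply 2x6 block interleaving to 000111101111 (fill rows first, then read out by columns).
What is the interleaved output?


Matrix:
  000111
  101111
Read columns: 010001111111

010001111111


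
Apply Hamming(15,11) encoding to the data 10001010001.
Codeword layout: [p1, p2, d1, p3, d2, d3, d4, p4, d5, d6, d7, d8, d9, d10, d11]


Parity bits: p1=0, p2=1, p3=1, p4=1

011100011010001


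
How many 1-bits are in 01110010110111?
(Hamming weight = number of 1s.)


Counting 1s in 01110010110111

9


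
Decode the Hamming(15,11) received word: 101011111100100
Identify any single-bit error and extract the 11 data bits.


Syndrome = 0: no error detected

Data: 11111100100 (no errors)


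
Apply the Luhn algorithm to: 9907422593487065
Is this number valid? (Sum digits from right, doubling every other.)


Luhn sum = 85
85 mod 10 = 5

Invalid (Luhn sum mod 10 = 5)


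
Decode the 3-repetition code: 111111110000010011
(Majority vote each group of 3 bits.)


Groups: 111, 111, 110, 000, 010, 011
Majority votes: 111001

111001


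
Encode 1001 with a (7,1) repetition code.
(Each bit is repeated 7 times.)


Each bit -> 7 copies

1111111000000000000001111111


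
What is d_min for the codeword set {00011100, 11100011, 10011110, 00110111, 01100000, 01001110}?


Comparing all pairs, minimum distance: 2
Can detect 1 errors, correct 0 errors

2


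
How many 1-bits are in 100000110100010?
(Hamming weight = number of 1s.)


Counting 1s in 100000110100010

5


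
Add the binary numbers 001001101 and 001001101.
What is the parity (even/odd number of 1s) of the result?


001001101 = 77
001001101 = 77
Sum = 154 = 10011010
1s count = 4

even parity (4 ones in 10011010)


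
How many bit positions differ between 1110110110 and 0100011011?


XOR: 1010101101
Count of 1s: 6

6


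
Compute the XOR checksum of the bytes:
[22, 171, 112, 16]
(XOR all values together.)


XOR chain: 22 ^ 171 ^ 112 ^ 16 = 221

221


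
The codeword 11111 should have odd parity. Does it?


Number of 1s: 5

Yes, parity is correct (5 ones)


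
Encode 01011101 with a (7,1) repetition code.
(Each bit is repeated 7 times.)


Each bit -> 7 copies

00000001111111000000011111111111111111111100000001111111


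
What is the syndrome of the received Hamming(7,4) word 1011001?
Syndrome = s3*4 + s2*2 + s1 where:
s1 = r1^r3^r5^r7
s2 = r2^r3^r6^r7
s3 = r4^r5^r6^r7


s1=1, s2=0, s3=0

Syndrome = 1 (error at position 1)


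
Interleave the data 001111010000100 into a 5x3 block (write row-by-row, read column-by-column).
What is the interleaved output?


Matrix:
  001
  111
  010
  000
  100
Read columns: 010010110011000

010010110011000


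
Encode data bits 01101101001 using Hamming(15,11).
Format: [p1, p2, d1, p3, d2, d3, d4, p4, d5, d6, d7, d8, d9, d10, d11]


Parity bits: p1=1, p2=1, p3=0, p4=0

110011001101001


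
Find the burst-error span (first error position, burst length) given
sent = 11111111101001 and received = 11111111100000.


XOR: 00000000001001

Burst at position 10, length 4


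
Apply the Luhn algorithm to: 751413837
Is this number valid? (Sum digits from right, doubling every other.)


Luhn sum = 45
45 mod 10 = 5

Invalid (Luhn sum mod 10 = 5)


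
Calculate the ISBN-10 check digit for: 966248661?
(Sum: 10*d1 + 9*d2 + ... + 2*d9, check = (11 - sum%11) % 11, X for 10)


Weighted sum: 314
314 mod 11 = 6

Check digit: 5


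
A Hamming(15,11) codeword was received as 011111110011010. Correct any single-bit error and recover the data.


Syndrome = 0: no error detected

Data: 11110011010 (no errors)


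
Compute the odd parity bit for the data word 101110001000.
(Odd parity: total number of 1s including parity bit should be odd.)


Number of 1s in data: 5
Parity bit: 0

0


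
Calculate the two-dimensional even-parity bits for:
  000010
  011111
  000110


Row parities: 110
Column parities: 011011

Row P: 110, Col P: 011011, Corner: 0


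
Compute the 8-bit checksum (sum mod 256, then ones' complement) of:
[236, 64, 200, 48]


Sum = 548 mod 256 = 36
Complement = 219

219


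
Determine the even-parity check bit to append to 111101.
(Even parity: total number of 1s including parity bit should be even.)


Number of 1s in data: 5
Parity bit: 1

1


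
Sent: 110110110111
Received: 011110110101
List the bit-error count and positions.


XOR: 101000000010

3 error(s) at position(s): 0, 2, 10


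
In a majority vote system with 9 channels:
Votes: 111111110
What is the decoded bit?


Ones: 8 out of 9
Threshold: 5

1 (8/9 voted 1)


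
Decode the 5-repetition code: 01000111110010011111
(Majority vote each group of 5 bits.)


Groups: 01000, 11111, 00100, 11111
Majority votes: 0101

0101


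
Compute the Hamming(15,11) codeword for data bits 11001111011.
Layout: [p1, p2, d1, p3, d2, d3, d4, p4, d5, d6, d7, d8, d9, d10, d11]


Parity bits: p1=1, p2=1, p3=0, p4=0

111010001111011


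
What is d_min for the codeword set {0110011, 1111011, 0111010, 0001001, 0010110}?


Comparing all pairs, minimum distance: 2
Can detect 1 errors, correct 0 errors

2


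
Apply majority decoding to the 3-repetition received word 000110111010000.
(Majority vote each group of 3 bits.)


Groups: 000, 110, 111, 010, 000
Majority votes: 01100

01100


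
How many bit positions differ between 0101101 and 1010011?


XOR: 1111110
Count of 1s: 6

6


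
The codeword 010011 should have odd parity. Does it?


Number of 1s: 3

Yes, parity is correct (3 ones)


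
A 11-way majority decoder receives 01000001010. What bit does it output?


Ones: 3 out of 11
Threshold: 6

0 (3/11 voted 1)


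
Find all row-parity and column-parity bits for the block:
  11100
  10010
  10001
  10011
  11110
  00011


Row parities: 100100
Column parities: 10001

Row P: 100100, Col P: 10001, Corner: 0


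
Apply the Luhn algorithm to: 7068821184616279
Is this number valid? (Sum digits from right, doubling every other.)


Luhn sum = 62
62 mod 10 = 2

Invalid (Luhn sum mod 10 = 2)


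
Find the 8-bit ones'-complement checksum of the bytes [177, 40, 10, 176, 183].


Sum = 586 mod 256 = 74
Complement = 181

181


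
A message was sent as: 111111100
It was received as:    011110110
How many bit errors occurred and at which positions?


XOR: 100001010

3 error(s) at position(s): 0, 5, 7


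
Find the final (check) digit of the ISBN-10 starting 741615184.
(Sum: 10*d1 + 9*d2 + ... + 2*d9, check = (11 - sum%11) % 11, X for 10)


Weighted sum: 223
223 mod 11 = 3

Check digit: 8


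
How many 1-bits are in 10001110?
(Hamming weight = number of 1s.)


Counting 1s in 10001110

4


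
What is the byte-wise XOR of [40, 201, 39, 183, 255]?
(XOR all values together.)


XOR chain: 40 ^ 201 ^ 39 ^ 183 ^ 255 = 142

142


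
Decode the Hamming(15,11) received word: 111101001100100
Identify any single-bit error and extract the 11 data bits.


Syndrome = 12: error at position 12

Data: 10101101100 (corrected bit 12)


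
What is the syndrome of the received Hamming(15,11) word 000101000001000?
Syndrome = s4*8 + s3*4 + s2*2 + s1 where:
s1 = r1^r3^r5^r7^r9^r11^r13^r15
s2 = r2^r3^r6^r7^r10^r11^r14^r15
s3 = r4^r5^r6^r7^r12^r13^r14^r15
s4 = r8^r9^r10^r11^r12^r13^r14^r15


s1=0, s2=1, s3=1, s4=1

Syndrome = 14 (error at position 14)


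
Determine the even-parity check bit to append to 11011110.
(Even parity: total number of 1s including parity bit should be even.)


Number of 1s in data: 6
Parity bit: 0

0


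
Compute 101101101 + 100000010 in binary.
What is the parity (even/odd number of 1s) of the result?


101101101 = 365
100000010 = 258
Sum = 623 = 1001101111
1s count = 7

odd parity (7 ones in 1001101111)


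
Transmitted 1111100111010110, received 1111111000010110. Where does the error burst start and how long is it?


XOR: 0000011111000000

Burst at position 5, length 5


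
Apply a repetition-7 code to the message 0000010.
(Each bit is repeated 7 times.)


Each bit -> 7 copies

0000000000000000000000000000000000011111110000000


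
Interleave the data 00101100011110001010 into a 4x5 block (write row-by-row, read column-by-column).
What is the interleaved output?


Matrix:
  00101
  10001
  11100
  01010
Read columns: 01100011101000011100

01100011101000011100


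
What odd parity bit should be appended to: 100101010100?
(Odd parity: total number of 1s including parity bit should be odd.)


Number of 1s in data: 5
Parity bit: 0

0


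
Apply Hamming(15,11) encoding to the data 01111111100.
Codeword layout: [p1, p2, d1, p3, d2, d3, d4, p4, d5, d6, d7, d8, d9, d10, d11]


Parity bits: p1=1, p2=0, p3=1, p4=1

100111111111100


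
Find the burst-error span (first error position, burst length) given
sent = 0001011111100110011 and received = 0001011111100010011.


XOR: 0000000000000100000

Burst at position 13, length 1


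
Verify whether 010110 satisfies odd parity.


Number of 1s: 3

Yes, parity is correct (3 ones)


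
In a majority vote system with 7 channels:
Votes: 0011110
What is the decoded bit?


Ones: 4 out of 7
Threshold: 4

1 (4/7 voted 1)


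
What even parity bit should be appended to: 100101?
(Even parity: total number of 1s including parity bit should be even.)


Number of 1s in data: 3
Parity bit: 1

1


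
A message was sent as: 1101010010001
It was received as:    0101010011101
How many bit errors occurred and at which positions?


XOR: 1000000001100

3 error(s) at position(s): 0, 9, 10


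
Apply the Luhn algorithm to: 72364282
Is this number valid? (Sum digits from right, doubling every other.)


Luhn sum = 38
38 mod 10 = 8

Invalid (Luhn sum mod 10 = 8)


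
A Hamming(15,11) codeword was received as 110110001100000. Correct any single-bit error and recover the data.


Syndrome = 1: error at position 1

Data: 01001100000 (corrected bit 1)


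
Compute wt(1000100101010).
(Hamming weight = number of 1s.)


Counting 1s in 1000100101010

5


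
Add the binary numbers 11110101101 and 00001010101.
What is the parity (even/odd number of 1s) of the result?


11110101101 = 1965
00001010101 = 85
Sum = 2050 = 100000000010
1s count = 2

even parity (2 ones in 100000000010)


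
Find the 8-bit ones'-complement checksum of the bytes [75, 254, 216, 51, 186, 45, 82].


Sum = 909 mod 256 = 141
Complement = 114

114


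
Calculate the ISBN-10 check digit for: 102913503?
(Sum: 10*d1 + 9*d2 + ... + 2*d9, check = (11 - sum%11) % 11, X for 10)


Weighted sum: 136
136 mod 11 = 4

Check digit: 7


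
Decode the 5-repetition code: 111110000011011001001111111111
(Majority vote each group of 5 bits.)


Groups: 11111, 00000, 11011, 00100, 11111, 11111
Majority votes: 101011

101011


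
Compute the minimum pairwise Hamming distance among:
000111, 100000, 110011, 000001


Comparing all pairs, minimum distance: 2
Can detect 1 errors, correct 0 errors

2


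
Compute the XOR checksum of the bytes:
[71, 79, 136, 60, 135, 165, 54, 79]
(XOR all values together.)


XOR chain: 71 ^ 79 ^ 136 ^ 60 ^ 135 ^ 165 ^ 54 ^ 79 = 231

231


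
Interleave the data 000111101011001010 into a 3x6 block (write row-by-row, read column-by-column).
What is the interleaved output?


Matrix:
  000111
  101011
  001010
Read columns: 010000011100111110

010000011100111110


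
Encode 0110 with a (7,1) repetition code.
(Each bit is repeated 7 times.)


Each bit -> 7 copies

0000000111111111111110000000


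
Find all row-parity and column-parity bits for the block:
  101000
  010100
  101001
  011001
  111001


Row parities: 00110
Column parities: 110101

Row P: 00110, Col P: 110101, Corner: 0


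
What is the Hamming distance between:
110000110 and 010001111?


XOR: 100001001
Count of 1s: 3

3


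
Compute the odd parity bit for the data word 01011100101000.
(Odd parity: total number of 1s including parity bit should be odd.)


Number of 1s in data: 6
Parity bit: 1

1


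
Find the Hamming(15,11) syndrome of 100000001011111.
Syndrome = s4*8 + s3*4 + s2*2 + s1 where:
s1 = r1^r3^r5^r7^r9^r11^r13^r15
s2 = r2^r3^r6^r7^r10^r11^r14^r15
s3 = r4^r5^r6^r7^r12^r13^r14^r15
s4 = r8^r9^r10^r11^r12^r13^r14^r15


s1=1, s2=1, s3=0, s4=0

Syndrome = 3 (error at position 3)


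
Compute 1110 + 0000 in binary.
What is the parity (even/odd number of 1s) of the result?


1110 = 14
0000 = 0
Sum = 14 = 1110
1s count = 3

odd parity (3 ones in 1110)


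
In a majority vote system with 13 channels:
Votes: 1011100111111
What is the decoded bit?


Ones: 10 out of 13
Threshold: 7

1 (10/13 voted 1)


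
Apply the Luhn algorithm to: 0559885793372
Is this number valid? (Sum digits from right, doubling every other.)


Luhn sum = 65
65 mod 10 = 5

Invalid (Luhn sum mod 10 = 5)


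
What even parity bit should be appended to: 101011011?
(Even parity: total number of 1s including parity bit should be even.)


Number of 1s in data: 6
Parity bit: 0

0


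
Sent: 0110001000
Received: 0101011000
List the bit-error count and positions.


XOR: 0011010000

3 error(s) at position(s): 2, 3, 5


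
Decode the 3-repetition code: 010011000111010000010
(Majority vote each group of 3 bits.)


Groups: 010, 011, 000, 111, 010, 000, 010
Majority votes: 0101000

0101000


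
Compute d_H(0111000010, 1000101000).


XOR: 1111101010
Count of 1s: 7

7


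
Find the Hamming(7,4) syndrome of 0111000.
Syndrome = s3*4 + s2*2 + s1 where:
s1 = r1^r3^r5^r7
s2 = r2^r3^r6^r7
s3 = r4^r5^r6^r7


s1=1, s2=0, s3=1

Syndrome = 5 (error at position 5)


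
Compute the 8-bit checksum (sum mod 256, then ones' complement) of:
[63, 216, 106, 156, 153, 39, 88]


Sum = 821 mod 256 = 53
Complement = 202

202


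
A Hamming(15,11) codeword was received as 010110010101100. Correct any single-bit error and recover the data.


Syndrome = 0: no error detected

Data: 01000101100 (no errors)


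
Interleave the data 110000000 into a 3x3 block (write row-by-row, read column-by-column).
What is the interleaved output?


Matrix:
  110
  000
  000
Read columns: 100100000

100100000


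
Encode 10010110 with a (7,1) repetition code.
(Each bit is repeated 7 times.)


Each bit -> 7 copies

11111110000000000000011111110000000111111111111110000000


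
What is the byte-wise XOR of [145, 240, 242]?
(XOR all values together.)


XOR chain: 145 ^ 240 ^ 242 = 147

147


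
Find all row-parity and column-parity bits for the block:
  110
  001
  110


Row parities: 010
Column parities: 001

Row P: 010, Col P: 001, Corner: 1


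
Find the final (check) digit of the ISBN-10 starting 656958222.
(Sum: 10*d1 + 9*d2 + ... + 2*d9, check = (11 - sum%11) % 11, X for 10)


Weighted sum: 304
304 mod 11 = 7

Check digit: 4


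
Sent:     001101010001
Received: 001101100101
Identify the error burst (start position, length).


XOR: 000000110100

Burst at position 6, length 4


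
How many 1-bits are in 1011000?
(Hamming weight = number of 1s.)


Counting 1s in 1011000

3


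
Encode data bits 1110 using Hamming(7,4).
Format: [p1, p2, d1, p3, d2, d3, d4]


Parity bits: p1=0, p2=0, p3=0

0010110


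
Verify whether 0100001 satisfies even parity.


Number of 1s: 2

Yes, parity is correct (2 ones)


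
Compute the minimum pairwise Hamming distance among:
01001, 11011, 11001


Comparing all pairs, minimum distance: 1
Can detect 0 errors, correct 0 errors

1


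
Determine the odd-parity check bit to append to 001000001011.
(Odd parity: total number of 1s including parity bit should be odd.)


Number of 1s in data: 4
Parity bit: 1

1


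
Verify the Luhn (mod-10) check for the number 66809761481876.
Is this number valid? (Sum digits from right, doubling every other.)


Luhn sum = 73
73 mod 10 = 3

Invalid (Luhn sum mod 10 = 3)


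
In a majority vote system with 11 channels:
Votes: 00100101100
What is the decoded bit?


Ones: 4 out of 11
Threshold: 6

0 (4/11 voted 1)


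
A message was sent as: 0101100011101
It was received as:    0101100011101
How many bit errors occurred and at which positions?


XOR: 0000000000000

0 errors (received matches sent)


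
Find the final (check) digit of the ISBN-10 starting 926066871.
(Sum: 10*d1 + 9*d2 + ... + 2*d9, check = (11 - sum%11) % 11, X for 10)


Weighted sum: 277
277 mod 11 = 2

Check digit: 9


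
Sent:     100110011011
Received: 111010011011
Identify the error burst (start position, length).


XOR: 011100000000

Burst at position 1, length 3


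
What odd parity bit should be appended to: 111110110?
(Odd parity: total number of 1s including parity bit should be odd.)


Number of 1s in data: 7
Parity bit: 0

0


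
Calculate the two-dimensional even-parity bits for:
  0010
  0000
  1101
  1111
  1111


Row parities: 10100
Column parities: 1111

Row P: 10100, Col P: 1111, Corner: 0


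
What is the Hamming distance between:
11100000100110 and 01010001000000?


XOR: 10110001100110
Count of 1s: 7

7


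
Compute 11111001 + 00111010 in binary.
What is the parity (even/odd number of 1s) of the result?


11111001 = 249
00111010 = 58
Sum = 307 = 100110011
1s count = 5

odd parity (5 ones in 100110011)


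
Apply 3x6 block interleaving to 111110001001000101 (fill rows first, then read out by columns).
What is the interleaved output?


Matrix:
  111110
  001001
  000101
Read columns: 100100110101100011

100100110101100011


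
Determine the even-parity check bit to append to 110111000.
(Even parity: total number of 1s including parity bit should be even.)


Number of 1s in data: 5
Parity bit: 1

1


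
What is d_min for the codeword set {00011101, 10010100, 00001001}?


Comparing all pairs, minimum distance: 2
Can detect 1 errors, correct 0 errors

2


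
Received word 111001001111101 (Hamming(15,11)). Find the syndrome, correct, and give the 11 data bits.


Syndrome = 0: no error detected

Data: 10101111101 (no errors)


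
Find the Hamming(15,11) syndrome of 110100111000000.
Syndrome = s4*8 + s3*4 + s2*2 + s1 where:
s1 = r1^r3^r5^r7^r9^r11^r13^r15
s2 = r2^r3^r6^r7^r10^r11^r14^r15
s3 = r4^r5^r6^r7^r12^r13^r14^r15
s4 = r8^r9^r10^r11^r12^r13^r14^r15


s1=1, s2=0, s3=0, s4=0

Syndrome = 1 (error at position 1)


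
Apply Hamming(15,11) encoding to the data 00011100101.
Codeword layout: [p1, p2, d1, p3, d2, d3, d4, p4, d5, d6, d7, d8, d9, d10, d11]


Parity bits: p1=0, p2=1, p3=1, p4=0

010100101100101


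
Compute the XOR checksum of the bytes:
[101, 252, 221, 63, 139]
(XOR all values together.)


XOR chain: 101 ^ 252 ^ 221 ^ 63 ^ 139 = 240

240


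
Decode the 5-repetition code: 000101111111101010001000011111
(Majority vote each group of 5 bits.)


Groups: 00010, 11111, 11101, 01000, 10000, 11111
Majority votes: 011001

011001


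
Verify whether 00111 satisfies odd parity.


Number of 1s: 3

Yes, parity is correct (3 ones)


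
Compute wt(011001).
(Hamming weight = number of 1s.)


Counting 1s in 011001

3


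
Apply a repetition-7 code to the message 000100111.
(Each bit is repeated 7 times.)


Each bit -> 7 copies

000000000000000000000111111100000000000000111111111111111111111


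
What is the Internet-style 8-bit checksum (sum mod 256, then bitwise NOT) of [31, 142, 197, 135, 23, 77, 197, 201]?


Sum = 1003 mod 256 = 235
Complement = 20

20


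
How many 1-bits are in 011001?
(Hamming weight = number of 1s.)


Counting 1s in 011001

3


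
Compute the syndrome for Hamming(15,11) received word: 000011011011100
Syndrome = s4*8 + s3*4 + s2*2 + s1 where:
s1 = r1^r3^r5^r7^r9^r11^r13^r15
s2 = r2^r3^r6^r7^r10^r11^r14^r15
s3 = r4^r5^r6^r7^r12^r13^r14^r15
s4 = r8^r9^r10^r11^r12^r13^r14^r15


s1=0, s2=0, s3=0, s4=1

Syndrome = 8 (error at position 8)


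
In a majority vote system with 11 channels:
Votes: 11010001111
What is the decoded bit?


Ones: 7 out of 11
Threshold: 6

1 (7/11 voted 1)


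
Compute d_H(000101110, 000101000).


XOR: 000000110
Count of 1s: 2

2


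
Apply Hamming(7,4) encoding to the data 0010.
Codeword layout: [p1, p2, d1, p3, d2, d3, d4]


Parity bits: p1=0, p2=1, p3=1

0101010


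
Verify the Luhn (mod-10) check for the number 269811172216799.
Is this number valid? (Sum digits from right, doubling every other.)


Luhn sum = 65
65 mod 10 = 5

Invalid (Luhn sum mod 10 = 5)


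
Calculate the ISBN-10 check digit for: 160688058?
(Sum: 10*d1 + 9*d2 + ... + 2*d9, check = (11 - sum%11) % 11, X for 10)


Weighted sum: 225
225 mod 11 = 5

Check digit: 6


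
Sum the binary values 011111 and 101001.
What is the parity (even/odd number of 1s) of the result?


011111 = 31
101001 = 41
Sum = 72 = 1001000
1s count = 2

even parity (2 ones in 1001000)


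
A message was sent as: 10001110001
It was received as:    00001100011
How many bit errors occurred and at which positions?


XOR: 10000010010

3 error(s) at position(s): 0, 6, 9


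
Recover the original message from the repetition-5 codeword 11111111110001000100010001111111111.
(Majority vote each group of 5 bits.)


Groups: 11111, 11111, 00010, 00100, 01000, 11111, 11111
Majority votes: 1100011

1100011


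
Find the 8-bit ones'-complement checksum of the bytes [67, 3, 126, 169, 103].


Sum = 468 mod 256 = 212
Complement = 43

43


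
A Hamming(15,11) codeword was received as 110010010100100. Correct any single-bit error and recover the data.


Syndrome = 9: error at position 9

Data: 01001100100 (corrected bit 9)


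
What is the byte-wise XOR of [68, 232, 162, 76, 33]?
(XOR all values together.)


XOR chain: 68 ^ 232 ^ 162 ^ 76 ^ 33 = 99

99


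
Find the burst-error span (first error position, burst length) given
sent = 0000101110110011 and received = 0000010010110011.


XOR: 0000111100000000

Burst at position 4, length 4


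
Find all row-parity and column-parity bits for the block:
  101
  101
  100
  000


Row parities: 0010
Column parities: 100

Row P: 0010, Col P: 100, Corner: 1


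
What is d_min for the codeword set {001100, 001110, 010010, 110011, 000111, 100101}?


Comparing all pairs, minimum distance: 1
Can detect 0 errors, correct 0 errors

1


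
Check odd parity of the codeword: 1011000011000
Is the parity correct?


Number of 1s: 5

Yes, parity is correct (5 ones)


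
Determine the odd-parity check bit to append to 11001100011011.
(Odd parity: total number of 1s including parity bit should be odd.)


Number of 1s in data: 8
Parity bit: 1

1


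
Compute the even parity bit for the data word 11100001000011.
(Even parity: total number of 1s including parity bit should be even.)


Number of 1s in data: 6
Parity bit: 0

0


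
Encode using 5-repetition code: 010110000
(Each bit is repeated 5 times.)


Each bit -> 5 copies

000001111100000111111111100000000000000000000


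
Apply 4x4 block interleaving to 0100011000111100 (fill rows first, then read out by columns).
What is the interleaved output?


Matrix:
  0100
  0110
  0011
  1100
Read columns: 0001110101100010

0001110101100010


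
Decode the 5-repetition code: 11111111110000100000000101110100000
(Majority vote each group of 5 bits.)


Groups: 11111, 11111, 00001, 00000, 00010, 11101, 00000
Majority votes: 1100010

1100010


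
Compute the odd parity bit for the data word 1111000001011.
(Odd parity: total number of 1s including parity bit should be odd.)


Number of 1s in data: 7
Parity bit: 0

0


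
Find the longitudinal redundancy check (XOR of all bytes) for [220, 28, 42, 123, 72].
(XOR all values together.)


XOR chain: 220 ^ 28 ^ 42 ^ 123 ^ 72 = 217

217


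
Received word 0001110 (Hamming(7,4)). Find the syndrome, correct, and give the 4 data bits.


Syndrome = 7: error at position 7

Data: 0111 (corrected bit 7)


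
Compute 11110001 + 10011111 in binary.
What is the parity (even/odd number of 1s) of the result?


11110001 = 241
10011111 = 159
Sum = 400 = 110010000
1s count = 3

odd parity (3 ones in 110010000)


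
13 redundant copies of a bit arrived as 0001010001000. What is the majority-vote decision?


Ones: 3 out of 13
Threshold: 7

0 (3/13 voted 1)


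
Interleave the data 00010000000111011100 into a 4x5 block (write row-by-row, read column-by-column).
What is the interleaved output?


Matrix:
  00010
  00000
  01110
  11100
Read columns: 00010011001110100000

00010011001110100000


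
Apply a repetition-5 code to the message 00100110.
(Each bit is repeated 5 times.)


Each bit -> 5 copies

0000000000111110000000000111111111100000


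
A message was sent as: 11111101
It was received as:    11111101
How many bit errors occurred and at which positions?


XOR: 00000000

0 errors (received matches sent)


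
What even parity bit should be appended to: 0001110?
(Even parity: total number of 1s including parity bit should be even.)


Number of 1s in data: 3
Parity bit: 1

1


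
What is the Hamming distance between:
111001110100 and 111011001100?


XOR: 000010111000
Count of 1s: 4

4


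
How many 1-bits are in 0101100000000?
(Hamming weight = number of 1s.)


Counting 1s in 0101100000000

3


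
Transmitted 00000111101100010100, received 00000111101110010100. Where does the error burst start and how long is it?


XOR: 00000000000010000000

Burst at position 12, length 1


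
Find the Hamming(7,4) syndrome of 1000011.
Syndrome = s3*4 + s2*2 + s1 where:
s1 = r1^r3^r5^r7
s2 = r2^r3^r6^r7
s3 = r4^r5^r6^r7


s1=0, s2=0, s3=0

Syndrome = 0 (no error)


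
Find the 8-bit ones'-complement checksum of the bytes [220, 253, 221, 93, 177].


Sum = 964 mod 256 = 196
Complement = 59

59


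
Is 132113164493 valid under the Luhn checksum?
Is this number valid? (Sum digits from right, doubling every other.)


Luhn sum = 47
47 mod 10 = 7

Invalid (Luhn sum mod 10 = 7)


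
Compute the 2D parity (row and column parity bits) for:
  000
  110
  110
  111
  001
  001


Row parities: 000111
Column parities: 111

Row P: 000111, Col P: 111, Corner: 1


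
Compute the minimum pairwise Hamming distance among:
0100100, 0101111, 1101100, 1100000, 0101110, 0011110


Comparing all pairs, minimum distance: 1
Can detect 0 errors, correct 0 errors

1


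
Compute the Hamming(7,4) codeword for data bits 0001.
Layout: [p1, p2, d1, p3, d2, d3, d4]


Parity bits: p1=1, p2=1, p3=1

1101001


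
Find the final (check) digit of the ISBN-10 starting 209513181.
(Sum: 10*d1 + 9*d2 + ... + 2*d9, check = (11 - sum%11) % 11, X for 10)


Weighted sum: 178
178 mod 11 = 2

Check digit: 9


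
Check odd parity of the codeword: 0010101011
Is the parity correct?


Number of 1s: 5

Yes, parity is correct (5 ones)


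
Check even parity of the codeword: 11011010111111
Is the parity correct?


Number of 1s: 11

No, parity error (11 ones)


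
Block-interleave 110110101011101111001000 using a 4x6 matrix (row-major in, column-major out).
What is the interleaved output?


Matrix:
  110110
  101011
  101111
  001000
Read columns: 111010000111101011100110

111010000111101011100110


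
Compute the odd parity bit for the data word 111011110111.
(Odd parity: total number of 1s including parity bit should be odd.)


Number of 1s in data: 10
Parity bit: 1

1


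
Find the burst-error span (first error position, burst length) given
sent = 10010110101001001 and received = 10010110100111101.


XOR: 00000000001110100

Burst at position 10, length 5


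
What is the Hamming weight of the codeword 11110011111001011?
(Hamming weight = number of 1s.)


Counting 1s in 11110011111001011

12


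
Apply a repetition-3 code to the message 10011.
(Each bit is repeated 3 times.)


Each bit -> 3 copies

111000000111111


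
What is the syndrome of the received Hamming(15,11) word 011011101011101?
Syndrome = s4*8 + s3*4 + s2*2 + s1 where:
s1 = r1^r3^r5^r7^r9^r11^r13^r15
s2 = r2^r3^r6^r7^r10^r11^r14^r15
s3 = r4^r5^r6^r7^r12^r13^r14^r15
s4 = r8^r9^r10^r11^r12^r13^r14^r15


s1=1, s2=0, s3=0, s4=1

Syndrome = 9 (error at position 9)


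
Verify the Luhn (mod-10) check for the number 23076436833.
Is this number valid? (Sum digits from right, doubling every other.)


Luhn sum = 50
50 mod 10 = 0

Valid (Luhn sum mod 10 = 0)


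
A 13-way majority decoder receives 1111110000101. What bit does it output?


Ones: 8 out of 13
Threshold: 7

1 (8/13 voted 1)


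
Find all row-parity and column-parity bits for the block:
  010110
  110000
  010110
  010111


Row parities: 1010
Column parities: 100111

Row P: 1010, Col P: 100111, Corner: 0


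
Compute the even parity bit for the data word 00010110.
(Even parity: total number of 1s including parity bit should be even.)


Number of 1s in data: 3
Parity bit: 1

1


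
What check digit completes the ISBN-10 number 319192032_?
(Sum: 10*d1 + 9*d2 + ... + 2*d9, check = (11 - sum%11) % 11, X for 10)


Weighted sum: 195
195 mod 11 = 8

Check digit: 3


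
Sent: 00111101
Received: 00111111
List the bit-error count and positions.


XOR: 00000010

1 error(s) at position(s): 6


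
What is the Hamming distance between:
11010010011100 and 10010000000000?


XOR: 01000010011100
Count of 1s: 5

5


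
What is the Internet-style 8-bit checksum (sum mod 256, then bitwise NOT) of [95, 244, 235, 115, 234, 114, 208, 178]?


Sum = 1423 mod 256 = 143
Complement = 112

112


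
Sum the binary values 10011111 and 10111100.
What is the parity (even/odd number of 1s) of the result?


10011111 = 159
10111100 = 188
Sum = 347 = 101011011
1s count = 6

even parity (6 ones in 101011011)


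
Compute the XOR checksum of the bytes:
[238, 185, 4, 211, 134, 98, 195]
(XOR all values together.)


XOR chain: 238 ^ 185 ^ 4 ^ 211 ^ 134 ^ 98 ^ 195 = 167

167


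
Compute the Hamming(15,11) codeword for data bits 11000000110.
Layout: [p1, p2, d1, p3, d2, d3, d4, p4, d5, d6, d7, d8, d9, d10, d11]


Parity bits: p1=1, p2=0, p3=1, p4=0

101110000000110


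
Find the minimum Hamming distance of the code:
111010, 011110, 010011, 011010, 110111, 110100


Comparing all pairs, minimum distance: 1
Can detect 0 errors, correct 0 errors

1


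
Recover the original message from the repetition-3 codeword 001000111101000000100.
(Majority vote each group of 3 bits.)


Groups: 001, 000, 111, 101, 000, 000, 100
Majority votes: 0011000

0011000


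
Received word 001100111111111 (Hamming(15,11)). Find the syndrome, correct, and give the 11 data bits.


Syndrome = 0: no error detected

Data: 10011111111 (no errors)


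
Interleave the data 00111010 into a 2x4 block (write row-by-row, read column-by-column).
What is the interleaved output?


Matrix:
  0011
  1010
Read columns: 01001110

01001110


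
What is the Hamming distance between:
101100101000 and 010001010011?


XOR: 111101111011
Count of 1s: 10

10


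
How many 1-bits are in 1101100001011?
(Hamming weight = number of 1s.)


Counting 1s in 1101100001011

7


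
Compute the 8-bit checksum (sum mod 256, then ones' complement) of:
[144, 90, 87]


Sum = 321 mod 256 = 65
Complement = 190

190


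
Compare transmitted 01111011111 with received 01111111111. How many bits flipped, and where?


XOR: 00000100000

1 error(s) at position(s): 5


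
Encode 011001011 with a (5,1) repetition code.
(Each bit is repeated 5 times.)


Each bit -> 5 copies

000001111111111000000000011111000001111111111


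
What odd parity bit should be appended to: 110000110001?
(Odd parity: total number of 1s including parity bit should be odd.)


Number of 1s in data: 5
Parity bit: 0

0


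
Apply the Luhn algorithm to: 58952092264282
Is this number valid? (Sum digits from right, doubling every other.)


Luhn sum = 67
67 mod 10 = 7

Invalid (Luhn sum mod 10 = 7)


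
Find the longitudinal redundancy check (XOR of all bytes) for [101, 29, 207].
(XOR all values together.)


XOR chain: 101 ^ 29 ^ 207 = 183

183


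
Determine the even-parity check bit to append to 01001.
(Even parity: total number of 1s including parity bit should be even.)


Number of 1s in data: 2
Parity bit: 0

0


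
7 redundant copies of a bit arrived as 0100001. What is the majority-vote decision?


Ones: 2 out of 7
Threshold: 4

0 (2/7 voted 1)


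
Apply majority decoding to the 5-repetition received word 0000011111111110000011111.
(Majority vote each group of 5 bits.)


Groups: 00000, 11111, 11111, 00000, 11111
Majority votes: 01101

01101


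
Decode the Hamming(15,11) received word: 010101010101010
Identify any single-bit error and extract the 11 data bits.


Syndrome = 0: no error detected

Data: 00100101010 (no errors)


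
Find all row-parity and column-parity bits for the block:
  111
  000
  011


Row parities: 100
Column parities: 100

Row P: 100, Col P: 100, Corner: 1


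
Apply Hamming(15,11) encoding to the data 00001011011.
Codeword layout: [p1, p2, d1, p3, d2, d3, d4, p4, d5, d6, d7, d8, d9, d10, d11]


Parity bits: p1=1, p2=1, p3=1, p4=1

110100011011011


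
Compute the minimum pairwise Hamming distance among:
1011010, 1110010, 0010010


Comparing all pairs, minimum distance: 2
Can detect 1 errors, correct 0 errors

2


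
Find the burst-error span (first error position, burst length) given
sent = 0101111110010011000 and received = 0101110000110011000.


XOR: 0000001110100000000

Burst at position 6, length 5


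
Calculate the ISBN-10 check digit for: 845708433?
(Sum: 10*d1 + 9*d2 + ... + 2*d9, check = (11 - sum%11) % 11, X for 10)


Weighted sum: 276
276 mod 11 = 1

Check digit: X


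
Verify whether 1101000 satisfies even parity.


Number of 1s: 3

No, parity error (3 ones)


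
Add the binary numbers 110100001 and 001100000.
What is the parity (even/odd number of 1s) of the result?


110100001 = 417
001100000 = 96
Sum = 513 = 1000000001
1s count = 2

even parity (2 ones in 1000000001)


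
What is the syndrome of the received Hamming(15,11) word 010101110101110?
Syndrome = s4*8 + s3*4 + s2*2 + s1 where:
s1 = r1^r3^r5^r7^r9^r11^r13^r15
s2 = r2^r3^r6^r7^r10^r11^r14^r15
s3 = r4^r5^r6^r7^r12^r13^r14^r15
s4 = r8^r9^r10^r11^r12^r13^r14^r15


s1=0, s2=1, s3=0, s4=1

Syndrome = 10 (error at position 10)


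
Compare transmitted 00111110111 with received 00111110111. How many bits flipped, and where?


XOR: 00000000000

0 errors (received matches sent)


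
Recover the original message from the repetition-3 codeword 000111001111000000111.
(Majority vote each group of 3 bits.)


Groups: 000, 111, 001, 111, 000, 000, 111
Majority votes: 0101001

0101001


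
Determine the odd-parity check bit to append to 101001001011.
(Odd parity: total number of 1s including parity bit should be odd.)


Number of 1s in data: 6
Parity bit: 1

1


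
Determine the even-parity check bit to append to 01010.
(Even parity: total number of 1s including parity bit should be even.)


Number of 1s in data: 2
Parity bit: 0

0


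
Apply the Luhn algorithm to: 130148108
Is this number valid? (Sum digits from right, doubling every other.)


Luhn sum = 29
29 mod 10 = 9

Invalid (Luhn sum mod 10 = 9)


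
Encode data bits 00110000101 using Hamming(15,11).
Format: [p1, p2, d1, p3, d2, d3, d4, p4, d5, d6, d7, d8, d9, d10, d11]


Parity bits: p1=1, p2=1, p3=0, p4=0

110001100000101


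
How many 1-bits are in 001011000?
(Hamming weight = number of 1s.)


Counting 1s in 001011000

3


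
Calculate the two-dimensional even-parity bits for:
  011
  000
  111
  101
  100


Row parities: 00101
Column parities: 101

Row P: 00101, Col P: 101, Corner: 0


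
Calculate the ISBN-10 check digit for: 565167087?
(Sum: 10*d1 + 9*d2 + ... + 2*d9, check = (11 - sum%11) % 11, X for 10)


Weighted sum: 260
260 mod 11 = 7

Check digit: 4
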